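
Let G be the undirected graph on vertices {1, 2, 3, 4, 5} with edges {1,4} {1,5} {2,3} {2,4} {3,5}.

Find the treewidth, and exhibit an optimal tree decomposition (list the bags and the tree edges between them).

The largest bag has 3 vertices, giving width 2; this decomposition certifies tw(G) ≤ 2. For the lower bound, G contains the cycle 2–3–5–1–4–2, so G is not a forest; only forests have treewidth ≤ 1, hence tw(G) ≥ 2. Combining the bounds, tw(G) = 2.

Treewidth 2.
Bags: B1 = {2, 3, 5}  B2 = {1, 2, 5}  B3 = {1, 2, 4}
Tree: B1–B2, B2–B3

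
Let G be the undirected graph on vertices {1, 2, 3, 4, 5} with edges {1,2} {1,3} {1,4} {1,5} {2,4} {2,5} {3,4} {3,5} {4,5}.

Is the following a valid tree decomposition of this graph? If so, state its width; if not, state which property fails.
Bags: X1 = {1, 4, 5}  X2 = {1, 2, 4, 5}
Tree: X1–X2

No — vertex 3 appears in no bag.

A tree decomposition must satisfy three properties: every vertex lies in some bag; for every edge, both endpoints lie together in some bag; and for every vertex, the bags containing it form a connected subtree. Here vertex 3 appears in no bag, so the decomposition is invalid.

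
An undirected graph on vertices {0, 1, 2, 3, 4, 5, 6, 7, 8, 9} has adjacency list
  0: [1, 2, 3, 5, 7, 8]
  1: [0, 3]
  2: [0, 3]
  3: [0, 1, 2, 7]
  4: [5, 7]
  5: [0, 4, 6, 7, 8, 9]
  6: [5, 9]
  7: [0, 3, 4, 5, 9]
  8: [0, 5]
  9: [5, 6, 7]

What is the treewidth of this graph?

2

A width-2 tree decomposition is:
Bags: B1 = {5, 7, 9}  B2 = {0, 5, 7}  B3 = {4, 5, 7}  B4 = {0, 3, 7}  B5 = {0, 2, 3}  B6 = {5, 6, 9}  B7 = {0, 1, 3}  B8 = {0, 5, 8}
Tree: B1–B2, B1–B3, B2–B4, B4–B5, B1–B6, B5–B7, B2–B8
Each bag holds 3 vertices, so the decomposition has width 2, which upper-bounds the treewidth. For the lower bound, the 3 vertices {0, 5, 8} are pairwise adjacent, and any tree decomposition puts a clique entirely inside one bag — forcing width ≥ 2. The upper and lower bounds meet at 2, so that is the treewidth.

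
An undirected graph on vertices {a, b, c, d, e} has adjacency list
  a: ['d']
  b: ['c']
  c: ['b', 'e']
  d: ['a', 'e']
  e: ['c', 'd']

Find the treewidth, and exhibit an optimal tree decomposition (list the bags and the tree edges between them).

The largest bag has 2 vertices, giving width 1; this decomposition certifies tw(G) ≤ 1. Since G has at least one edge (e.g. b–c), it is not an edgeless graph, so tw(G) ≥ 1. The upper and lower bounds meet at 1, so that is the treewidth.

Treewidth 1.
One such decomposition:
Bags: B1 = {b, c}  B2 = {c, e}  B3 = {d, e}  B4 = {a, d}
Tree: B1–B2, B2–B3, B3–B4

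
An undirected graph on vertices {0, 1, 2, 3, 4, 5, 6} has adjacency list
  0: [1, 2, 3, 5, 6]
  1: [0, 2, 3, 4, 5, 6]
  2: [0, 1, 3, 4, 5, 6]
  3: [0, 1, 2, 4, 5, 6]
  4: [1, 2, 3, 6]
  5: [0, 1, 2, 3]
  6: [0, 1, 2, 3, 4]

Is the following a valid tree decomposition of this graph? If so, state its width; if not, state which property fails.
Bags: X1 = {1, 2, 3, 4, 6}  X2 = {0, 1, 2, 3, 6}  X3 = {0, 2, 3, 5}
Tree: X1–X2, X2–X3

No — edge (1,5) lies in no bag.

A tree decomposition must satisfy three properties: every vertex lies in some bag; for every edge, both endpoints lie together in some bag; and for every vertex, the bags containing it form a connected subtree. Here edge (1,5) lies in no bag, so the decomposition is invalid.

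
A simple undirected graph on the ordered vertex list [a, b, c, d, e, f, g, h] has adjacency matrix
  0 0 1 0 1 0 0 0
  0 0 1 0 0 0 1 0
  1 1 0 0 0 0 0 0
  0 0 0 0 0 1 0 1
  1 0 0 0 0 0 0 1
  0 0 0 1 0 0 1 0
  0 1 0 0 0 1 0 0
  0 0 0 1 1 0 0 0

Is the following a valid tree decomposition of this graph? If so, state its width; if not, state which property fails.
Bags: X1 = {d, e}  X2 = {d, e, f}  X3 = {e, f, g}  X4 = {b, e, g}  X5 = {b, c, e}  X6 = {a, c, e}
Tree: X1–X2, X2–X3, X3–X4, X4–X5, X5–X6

A tree decomposition must satisfy three properties: every vertex lies in some bag; for every edge, both endpoints lie together in some bag; and for every vertex, the bags containing it form a connected subtree. Here vertex h appears in no bag, so the decomposition is invalid.

No — vertex h appears in no bag.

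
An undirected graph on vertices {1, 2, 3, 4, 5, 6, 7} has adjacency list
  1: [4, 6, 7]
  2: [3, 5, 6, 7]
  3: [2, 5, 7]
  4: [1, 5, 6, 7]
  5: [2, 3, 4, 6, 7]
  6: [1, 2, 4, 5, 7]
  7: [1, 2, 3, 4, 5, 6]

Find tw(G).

3

A width-3 tree decomposition is:
Bags: B1 = {4, 5, 6, 7}  B2 = {2, 5, 6, 7}  B3 = {1, 4, 6, 7}  B4 = {2, 3, 5, 7}
Tree: B1–B2, B1–B3, B2–B4
Every bag has size at most 4, so the width is 4 − 1 = 3 and tw(G) ≤ 3. For the lower bound, the 4 vertices {1, 4, 6, 7} are pairwise adjacent, and any tree decomposition puts a clique entirely inside one bag — forcing width ≥ 3. The upper and lower bounds meet at 3, so that is the treewidth.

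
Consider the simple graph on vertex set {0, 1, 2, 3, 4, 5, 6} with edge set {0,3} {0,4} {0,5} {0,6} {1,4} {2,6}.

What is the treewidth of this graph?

A width-1 tree decomposition is:
Bags: B1 = {2, 6}  B2 = {0, 6}  B3 = {0, 4}  B4 = {0, 5}  B5 = {0, 3}  B6 = {1, 4}
Tree: B1–B2, B2–B3, B3–B4, B4–B5, B3–B6
Every bag has size at most 2, so the width is 2 − 1 = 1 and tw(G) ≤ 1. Any graph with an edge has treewidth ≥ 1, and G has the edge 2–6. The upper and lower bounds meet at 1, so that is the treewidth.

1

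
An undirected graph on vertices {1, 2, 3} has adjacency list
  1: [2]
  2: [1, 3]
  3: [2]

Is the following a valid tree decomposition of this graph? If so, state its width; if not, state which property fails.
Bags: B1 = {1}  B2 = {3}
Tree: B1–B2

A tree decomposition must satisfy three properties: every vertex lies in some bag; for every edge, both endpoints lie together in some bag; and for every vertex, the bags containing it form a connected subtree. Here vertex 2 appears in no bag, so the decomposition is invalid.

No — vertex 2 appears in no bag.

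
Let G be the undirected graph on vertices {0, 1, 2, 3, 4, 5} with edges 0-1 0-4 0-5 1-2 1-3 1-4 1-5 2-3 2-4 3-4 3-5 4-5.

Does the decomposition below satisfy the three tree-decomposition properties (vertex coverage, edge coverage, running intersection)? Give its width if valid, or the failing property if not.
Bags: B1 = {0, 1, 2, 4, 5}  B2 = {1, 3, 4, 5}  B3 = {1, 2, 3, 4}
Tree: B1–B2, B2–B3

A tree decomposition must satisfy three properties: every vertex lies in some bag; for every edge, both endpoints lie together in some bag; and for every vertex, the bags containing it form a connected subtree. Here bags containing vertex 2 are not connected in the tree, so the decomposition is invalid.

No — bags containing vertex 2 are not connected in the tree.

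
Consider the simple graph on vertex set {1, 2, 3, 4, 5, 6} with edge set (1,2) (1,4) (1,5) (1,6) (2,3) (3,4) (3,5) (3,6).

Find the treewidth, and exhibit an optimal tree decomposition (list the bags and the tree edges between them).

The largest bag has 3 vertices, giving width 2; this decomposition certifies tw(G) ≤ 2. For the lower bound, G contains the cycle 1–2–3–4–1, so G is not a forest; only forests have treewidth ≤ 1, hence tw(G) ≥ 2. Therefore the treewidth is 2.

Treewidth 2.
Bags: B1 = {1, 2, 3}  B2 = {1, 3, 4}  B3 = {1, 3, 6}  B4 = {1, 3, 5}
Tree: B1–B2, B2–B3, B3–B4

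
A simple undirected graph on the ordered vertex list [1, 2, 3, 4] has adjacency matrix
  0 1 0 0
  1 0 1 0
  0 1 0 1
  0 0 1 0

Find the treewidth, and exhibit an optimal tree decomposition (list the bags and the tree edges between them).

Every bag has size at most 2, so the width is 2 − 1 = 1 and tw(G) ≤ 1. Since G has at least one edge (e.g. 3–4), it is not an edgeless graph, so tw(G) ≥ 1. The upper and lower bounds meet at 1, so that is the treewidth.

Treewidth 1.
Bags: B1 = {3, 4}  B2 = {2, 3}  B3 = {1, 2}
Tree: B1–B2, B2–B3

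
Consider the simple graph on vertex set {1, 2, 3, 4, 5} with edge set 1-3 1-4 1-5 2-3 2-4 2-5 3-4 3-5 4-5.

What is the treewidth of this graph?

3

A width-3 tree decomposition is:
Bags: B1 = {1, 3, 4, 5}  B2 = {2, 3, 4, 5}
Tree: B1–B2
Every bag has size at most 4, so the width is 4 − 1 = 3 and tw(G) ≤ 3. Conversely, {1, 3, 4, 5} is a clique of size 4, and the vertices of any clique must share a bag in every tree decomposition; so some bag has ≥ 4 vertices and tw(G) ≥ 3. Combining the bounds, tw(G) = 3.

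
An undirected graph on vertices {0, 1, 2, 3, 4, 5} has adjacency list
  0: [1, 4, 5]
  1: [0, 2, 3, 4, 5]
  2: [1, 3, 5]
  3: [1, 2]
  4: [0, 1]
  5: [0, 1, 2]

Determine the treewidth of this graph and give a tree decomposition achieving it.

Every bag has size at most 3, so the width is 3 − 1 = 2 and tw(G) ≤ 2. Conversely, {0, 1, 4} is a clique of size 3, and the vertices of any clique must share a bag in every tree decomposition; so some bag has ≥ 3 vertices and tw(G) ≥ 2. Hence tw(G) = 2 exactly.

Treewidth 2.
Bags: B1 = {0, 1, 5}  B2 = {0, 1, 4}  B3 = {1, 2, 5}  B4 = {1, 2, 3}
Tree: B1–B2, B1–B3, B3–B4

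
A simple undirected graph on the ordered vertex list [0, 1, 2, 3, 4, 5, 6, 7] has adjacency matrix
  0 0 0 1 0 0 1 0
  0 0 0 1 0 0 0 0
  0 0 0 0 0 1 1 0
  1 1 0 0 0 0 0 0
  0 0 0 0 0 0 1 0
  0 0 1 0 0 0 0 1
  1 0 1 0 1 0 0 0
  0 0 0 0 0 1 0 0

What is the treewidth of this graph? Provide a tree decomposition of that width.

Treewidth 1.
Bags: B1 = {4, 6}  B2 = {0, 6}  B3 = {2, 6}  B4 = {2, 5}  B5 = {5, 7}  B6 = {0, 3}  B7 = {1, 3}
Tree: B1–B2, B1–B3, B3–B4, B4–B5, B2–B6, B6–B7

Each bag holds 2 vertices, so the decomposition has width 1, which upper-bounds the treewidth. Since G has at least one edge (e.g. 4–6), it is not an edgeless graph, so tw(G) ≥ 1. Hence tw(G) = 1 exactly.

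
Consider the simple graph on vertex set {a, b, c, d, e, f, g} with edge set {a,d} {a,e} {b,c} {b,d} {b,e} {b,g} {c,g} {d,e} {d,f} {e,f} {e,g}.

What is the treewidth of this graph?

A width-2 tree decomposition is:
Bags: B1 = {b, d, e}  B2 = {b, e, g}  B3 = {d, e, f}  B4 = {b, c, g}  B5 = {a, d, e}
Tree: B1–B2, B1–B3, B2–B4, B3–B5
The largest bag has 3 vertices, giving width 2; this decomposition certifies tw(G) ≤ 2. Conversely, {a, d, e} is a clique of size 3, and the vertices of any clique must share a bag in every tree decomposition; so some bag has ≥ 3 vertices and tw(G) ≥ 2. Hence tw(G) = 2 exactly.

2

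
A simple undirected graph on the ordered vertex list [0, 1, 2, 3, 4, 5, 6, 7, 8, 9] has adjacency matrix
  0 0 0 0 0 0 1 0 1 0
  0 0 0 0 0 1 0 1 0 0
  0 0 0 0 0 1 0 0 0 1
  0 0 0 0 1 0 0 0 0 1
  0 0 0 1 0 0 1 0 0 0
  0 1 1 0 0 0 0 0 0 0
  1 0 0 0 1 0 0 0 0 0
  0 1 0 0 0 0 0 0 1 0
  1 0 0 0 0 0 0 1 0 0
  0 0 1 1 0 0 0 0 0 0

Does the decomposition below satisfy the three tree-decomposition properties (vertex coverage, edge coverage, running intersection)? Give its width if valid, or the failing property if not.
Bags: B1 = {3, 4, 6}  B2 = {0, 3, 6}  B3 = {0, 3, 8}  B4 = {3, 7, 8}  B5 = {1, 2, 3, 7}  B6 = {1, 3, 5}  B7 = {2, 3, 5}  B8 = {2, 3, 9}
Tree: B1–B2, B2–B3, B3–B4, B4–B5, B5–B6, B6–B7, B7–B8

A tree decomposition must satisfy three properties: every vertex lies in some bag; for every edge, both endpoints lie together in some bag; and for every vertex, the bags containing it form a connected subtree. Here bags containing vertex 2 are not connected in the tree, so the decomposition is invalid.

No — bags containing vertex 2 are not connected in the tree.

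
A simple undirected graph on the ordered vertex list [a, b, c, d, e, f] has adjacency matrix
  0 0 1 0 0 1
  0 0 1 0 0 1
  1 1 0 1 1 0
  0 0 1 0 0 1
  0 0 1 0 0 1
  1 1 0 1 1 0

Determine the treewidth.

2

A width-2 tree decomposition is:
Bags: B1 = {c, e, f}  B2 = {b, c, f}  B3 = {c, d, f}  B4 = {a, c, f}
Tree: B1–B2, B2–B3, B3–B4
Every bag has size at most 3, so the width is 3 − 1 = 2 and tw(G) ≤ 2. Since e–c–b–f–e is a cycle in G, G is not acyclic. Forests are exactly the graphs of treewidth ≤ 1, so tw(G) ≥ 2. Hence tw(G) = 2 exactly.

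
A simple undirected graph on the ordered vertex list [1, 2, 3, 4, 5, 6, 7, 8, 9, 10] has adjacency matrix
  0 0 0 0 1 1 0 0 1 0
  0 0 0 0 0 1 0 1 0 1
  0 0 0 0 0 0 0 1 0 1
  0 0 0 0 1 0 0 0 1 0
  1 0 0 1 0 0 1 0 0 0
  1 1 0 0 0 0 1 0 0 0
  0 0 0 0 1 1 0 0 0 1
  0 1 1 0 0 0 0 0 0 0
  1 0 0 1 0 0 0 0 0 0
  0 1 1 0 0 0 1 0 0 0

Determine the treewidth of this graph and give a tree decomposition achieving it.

The largest bag has 3 vertices, giving width 2; this decomposition certifies tw(G) ≤ 2. Since 3–8–2–10–3 is a cycle in G, G is not acyclic. Forests are exactly the graphs of treewidth ≤ 1, so tw(G) ≥ 2. Combining the bounds, tw(G) = 2.

Treewidth 2.
One such decomposition:
Bags: B1 = {3, 8, 10}  B2 = {2, 8, 10}  B3 = {2, 7, 10}  B4 = {2, 6, 7}  B5 = {5, 6, 7}  B6 = {1, 5, 6}  B7 = {1, 4, 5}  B8 = {1, 4, 9}
Tree: B1–B2, B2–B3, B3–B4, B4–B5, B5–B6, B6–B7, B7–B8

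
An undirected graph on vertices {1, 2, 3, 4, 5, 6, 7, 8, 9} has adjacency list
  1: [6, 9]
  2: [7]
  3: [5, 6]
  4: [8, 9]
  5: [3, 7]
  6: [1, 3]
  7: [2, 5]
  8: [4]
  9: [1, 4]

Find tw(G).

1

A width-1 tree decomposition is:
Bags: B1 = {2, 7}  B2 = {5, 7}  B3 = {3, 5}  B4 = {3, 6}  B5 = {1, 6}  B6 = {1, 9}  B7 = {4, 9}  B8 = {4, 8}
Tree: B1–B2, B2–B3, B3–B4, B4–B5, B5–B6, B6–B7, B7–B8
The largest bag has 2 vertices, giving width 1; this decomposition certifies tw(G) ≤ 1. G has an edge, so its treewidth is at least 1. Combining the bounds, tw(G) = 1.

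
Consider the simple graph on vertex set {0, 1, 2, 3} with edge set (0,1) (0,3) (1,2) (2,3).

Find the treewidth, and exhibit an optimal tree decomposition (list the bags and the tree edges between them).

Treewidth 2.
One such decomposition:
Bags: B1 = {0, 2, 3}  B2 = {0, 1, 2}
Tree: B1–B2

The largest bag has 3 vertices, giving width 2; this decomposition certifies tw(G) ≤ 2. Since 0–3–2–1–0 is a cycle in G, G is not acyclic. Forests are exactly the graphs of treewidth ≤ 1, so tw(G) ≥ 2. The upper and lower bounds meet at 2, so that is the treewidth.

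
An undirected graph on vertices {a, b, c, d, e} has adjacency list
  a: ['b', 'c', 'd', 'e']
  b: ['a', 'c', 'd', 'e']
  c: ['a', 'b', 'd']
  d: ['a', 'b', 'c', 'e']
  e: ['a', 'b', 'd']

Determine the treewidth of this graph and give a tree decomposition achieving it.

The largest bag has 4 vertices, giving width 3; this decomposition certifies tw(G) ≤ 3. For the lower bound, the 4 vertices {a, b, d, e} are pairwise adjacent, and any tree decomposition puts a clique entirely inside one bag — forcing width ≥ 3. Therefore the treewidth is 3.

Treewidth 3.
Bags: B1 = {a, b, c, d}  B2 = {a, b, d, e}
Tree: B1–B2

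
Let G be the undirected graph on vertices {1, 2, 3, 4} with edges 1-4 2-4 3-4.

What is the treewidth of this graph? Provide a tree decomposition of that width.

Every bag has size at most 2, so the width is 2 − 1 = 1 and tw(G) ≤ 1. Any graph with an edge has treewidth ≥ 1, and G has the edge 4–2. The upper and lower bounds meet at 1, so that is the treewidth.

Treewidth 1.
One optimal decomposition is:
Bags: B1 = {2, 4}  B2 = {1, 4}  B3 = {3, 4}
Tree: B1–B2, B2–B3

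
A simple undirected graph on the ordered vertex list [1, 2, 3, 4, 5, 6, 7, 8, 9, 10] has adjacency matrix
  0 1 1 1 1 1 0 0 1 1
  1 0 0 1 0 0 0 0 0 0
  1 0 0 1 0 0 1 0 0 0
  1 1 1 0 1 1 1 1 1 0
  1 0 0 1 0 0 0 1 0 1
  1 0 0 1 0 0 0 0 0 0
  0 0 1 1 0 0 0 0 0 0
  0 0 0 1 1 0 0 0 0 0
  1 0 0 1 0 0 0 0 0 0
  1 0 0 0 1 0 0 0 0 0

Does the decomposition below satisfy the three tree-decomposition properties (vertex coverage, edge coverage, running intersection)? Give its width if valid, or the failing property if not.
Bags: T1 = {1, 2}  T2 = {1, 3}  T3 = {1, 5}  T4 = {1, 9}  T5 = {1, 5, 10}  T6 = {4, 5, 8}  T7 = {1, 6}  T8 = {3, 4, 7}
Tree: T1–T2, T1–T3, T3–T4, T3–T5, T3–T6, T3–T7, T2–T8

A tree decomposition must satisfy three properties: every vertex lies in some bag; for every edge, both endpoints lie together in some bag; and for every vertex, the bags containing it form a connected subtree. Here edge (4,1) lies in no bag, so the decomposition is invalid.

No — edge (4,1) lies in no bag.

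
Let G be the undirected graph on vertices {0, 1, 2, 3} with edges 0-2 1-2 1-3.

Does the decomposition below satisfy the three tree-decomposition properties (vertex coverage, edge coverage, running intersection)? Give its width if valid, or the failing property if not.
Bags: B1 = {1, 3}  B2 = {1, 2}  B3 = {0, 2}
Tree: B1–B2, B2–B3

Vertex coverage: the bags together contain {0, 1, 2, 3}, the full vertex set. Edge coverage: each edge of G has both endpoints in at least one bag. Running intersection: for every vertex, the bags containing it form a connected subtree. All three properties hold, so this is a valid tree decomposition of width max|bag| − 1 = 1, and hence tw(G) ≤ 1.

Yes; width 1.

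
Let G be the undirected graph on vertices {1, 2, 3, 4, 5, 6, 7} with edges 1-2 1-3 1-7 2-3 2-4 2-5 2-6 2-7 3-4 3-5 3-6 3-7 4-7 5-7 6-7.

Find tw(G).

3

A width-3 tree decomposition is:
Bags: B1 = {2, 3, 4, 7}  B2 = {2, 3, 5, 7}  B3 = {2, 3, 6, 7}  B4 = {1, 2, 3, 7}
Tree: B1–B2, B1–B3, B2–B4
Each bag holds 4 vertices, so the decomposition has width 3, which upper-bounds the treewidth. Conversely, {1, 2, 3, 7} is a clique of size 4, and the vertices of any clique must share a bag in every tree decomposition; so some bag has ≥ 4 vertices and tw(G) ≥ 3. Hence tw(G) = 3 exactly.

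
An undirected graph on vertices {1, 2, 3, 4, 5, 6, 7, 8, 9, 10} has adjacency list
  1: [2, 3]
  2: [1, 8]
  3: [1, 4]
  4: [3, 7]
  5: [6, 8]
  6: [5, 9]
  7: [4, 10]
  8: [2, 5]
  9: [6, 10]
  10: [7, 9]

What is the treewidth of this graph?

2

A width-2 tree decomposition is:
Bags: B1 = {2, 5, 8}  B2 = {2, 5, 6}  B3 = {2, 6, 9}  B4 = {2, 9, 10}  B5 = {2, 7, 10}  B6 = {2, 4, 7}  B7 = {2, 3, 4}  B8 = {1, 2, 3}
Tree: B1–B2, B2–B3, B3–B4, B4–B5, B5–B6, B6–B7, B7–B8
Each bag holds 3 vertices, so the decomposition has width 2, which upper-bounds the treewidth. For the lower bound, G contains the cycle 2–8–5–6–9–10–7–4–3–1–2, so G is not a forest; only forests have treewidth ≤ 1, hence tw(G) ≥ 2. Therefore the treewidth is 2.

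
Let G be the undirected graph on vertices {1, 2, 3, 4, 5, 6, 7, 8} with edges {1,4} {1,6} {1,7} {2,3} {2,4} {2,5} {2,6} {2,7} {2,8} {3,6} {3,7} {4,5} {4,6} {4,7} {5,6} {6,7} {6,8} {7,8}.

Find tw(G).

A width-3 tree decomposition is:
Bags: B1 = {1, 4, 6, 7}  B2 = {2, 4, 6, 7}  B3 = {2, 4, 5, 6}  B4 = {2, 3, 6, 7}  B5 = {2, 6, 7, 8}
Tree: B1–B2, B2–B3, B2–B4, B4–B5
Every bag has size at most 4, so the width is 4 − 1 = 3 and tw(G) ≤ 3. For the lower bound, the 4 vertices {1, 4, 6, 7} are pairwise adjacent, and any tree decomposition puts a clique entirely inside one bag — forcing width ≥ 3. Combining the bounds, tw(G) = 3.

3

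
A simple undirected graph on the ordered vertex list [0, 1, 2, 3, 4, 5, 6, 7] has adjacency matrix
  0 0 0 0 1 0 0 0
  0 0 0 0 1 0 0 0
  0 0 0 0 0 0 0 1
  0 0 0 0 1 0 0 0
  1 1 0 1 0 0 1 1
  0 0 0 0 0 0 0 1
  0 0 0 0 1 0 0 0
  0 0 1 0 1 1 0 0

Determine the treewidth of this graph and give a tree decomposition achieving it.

Treewidth 1.
Bags: B1 = {4, 7}  B2 = {2, 7}  B3 = {4, 6}  B4 = {5, 7}  B5 = {0, 4}  B6 = {3, 4}  B7 = {1, 4}
Tree: B1–B2, B1–B3, B2–B4, B1–B5, B5–B6, B3–B7

Each bag holds 2 vertices, so the decomposition has width 1, which upper-bounds the treewidth. G has an edge, so its treewidth is at least 1. Therefore the treewidth is 1.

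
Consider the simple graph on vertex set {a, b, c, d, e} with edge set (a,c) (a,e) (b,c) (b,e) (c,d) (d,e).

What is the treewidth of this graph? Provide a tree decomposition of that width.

Treewidth 2.
One such decomposition:
Bags: B1 = {a, c, e}  B2 = {c, d, e}  B3 = {b, c, e}
Tree: B1–B2, B2–B3

The largest bag has 3 vertices, giving width 2; this decomposition certifies tw(G) ≤ 2. Since e–a–c–d–e is a cycle in G, G is not acyclic. Forests are exactly the graphs of treewidth ≤ 1, so tw(G) ≥ 2. Combining the bounds, tw(G) = 2.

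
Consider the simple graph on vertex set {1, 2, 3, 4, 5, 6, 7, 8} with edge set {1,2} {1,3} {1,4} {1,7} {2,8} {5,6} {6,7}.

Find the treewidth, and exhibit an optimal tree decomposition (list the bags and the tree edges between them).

Each bag holds 2 vertices, so the decomposition has width 1, which upper-bounds the treewidth. Any graph with an edge has treewidth ≥ 1, and G has the edge 7–6. Hence tw(G) = 1 exactly.

Treewidth 1.
One optimal decomposition is:
Bags: B1 = {6, 7}  B2 = {1, 7}  B3 = {1, 3}  B4 = {1, 2}  B5 = {5, 6}  B6 = {2, 8}  B7 = {1, 4}
Tree: B1–B2, B2–B3, B3–B4, B1–B5, B4–B6, B3–B7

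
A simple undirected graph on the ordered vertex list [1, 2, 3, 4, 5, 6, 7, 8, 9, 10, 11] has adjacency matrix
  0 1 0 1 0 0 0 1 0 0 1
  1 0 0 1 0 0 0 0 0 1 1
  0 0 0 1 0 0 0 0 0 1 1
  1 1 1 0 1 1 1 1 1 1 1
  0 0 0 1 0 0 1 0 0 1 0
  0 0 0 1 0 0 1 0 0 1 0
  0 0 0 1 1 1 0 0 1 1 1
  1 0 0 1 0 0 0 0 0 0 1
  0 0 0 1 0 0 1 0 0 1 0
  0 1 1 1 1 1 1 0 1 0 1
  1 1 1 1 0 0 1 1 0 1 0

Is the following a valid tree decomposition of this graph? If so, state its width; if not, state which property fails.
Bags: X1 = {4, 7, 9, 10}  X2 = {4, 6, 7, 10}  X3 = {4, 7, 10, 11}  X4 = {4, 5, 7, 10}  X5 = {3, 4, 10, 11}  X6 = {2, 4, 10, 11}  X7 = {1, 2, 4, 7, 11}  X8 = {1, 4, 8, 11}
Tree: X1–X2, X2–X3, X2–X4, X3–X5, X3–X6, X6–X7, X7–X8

A tree decomposition must satisfy three properties: every vertex lies in some bag; for every edge, both endpoints lie together in some bag; and for every vertex, the bags containing it form a connected subtree. Here bags containing vertex 7 are not connected in the tree, so the decomposition is invalid.

No — bags containing vertex 7 are not connected in the tree.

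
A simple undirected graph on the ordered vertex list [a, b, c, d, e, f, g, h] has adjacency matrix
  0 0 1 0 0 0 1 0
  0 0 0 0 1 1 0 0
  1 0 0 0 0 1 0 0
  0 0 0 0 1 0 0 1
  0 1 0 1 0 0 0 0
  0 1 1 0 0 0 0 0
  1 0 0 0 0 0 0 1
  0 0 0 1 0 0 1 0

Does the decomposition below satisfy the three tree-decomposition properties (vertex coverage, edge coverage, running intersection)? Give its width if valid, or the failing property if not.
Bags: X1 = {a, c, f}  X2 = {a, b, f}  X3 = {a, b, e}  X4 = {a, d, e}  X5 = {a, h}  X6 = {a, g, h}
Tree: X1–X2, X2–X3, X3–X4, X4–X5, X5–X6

A tree decomposition must satisfy three properties: every vertex lies in some bag; for every edge, both endpoints lie together in some bag; and for every vertex, the bags containing it form a connected subtree. Here edge (d,h) lies in no bag, so the decomposition is invalid.

No — edge (d,h) lies in no bag.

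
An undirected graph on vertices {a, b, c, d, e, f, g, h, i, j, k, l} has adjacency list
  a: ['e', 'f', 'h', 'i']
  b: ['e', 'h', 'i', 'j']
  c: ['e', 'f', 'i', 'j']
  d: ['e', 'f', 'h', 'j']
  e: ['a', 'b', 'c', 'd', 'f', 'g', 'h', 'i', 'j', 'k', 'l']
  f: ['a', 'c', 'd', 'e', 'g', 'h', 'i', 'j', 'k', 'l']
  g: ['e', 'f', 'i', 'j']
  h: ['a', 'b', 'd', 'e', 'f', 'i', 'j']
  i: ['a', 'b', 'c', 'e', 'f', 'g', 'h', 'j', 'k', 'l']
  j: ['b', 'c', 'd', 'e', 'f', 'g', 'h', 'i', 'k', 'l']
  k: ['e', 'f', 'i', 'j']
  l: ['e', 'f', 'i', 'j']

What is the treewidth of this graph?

4

A width-4 tree decomposition is:
Bags: B1 = {e, f, h, i, j}  B2 = {e, f, i, j, k}  B3 = {d, e, f, h, j}  B4 = {e, f, i, j, l}  B5 = {a, e, f, h, i}  B6 = {c, e, f, i, j}  B7 = {b, e, h, i, j}  B8 = {e, f, g, i, j}
Tree: B1–B2, B1–B3, B2–B4, B1–B5, B1–B6, B1–B7, B4–B8
The largest bag has 5 vertices, giving width 4; this decomposition certifies tw(G) ≤ 4. Conversely, {d, e, f, h, j} is a clique of size 5, and the vertices of any clique must share a bag in every tree decomposition; so some bag has ≥ 5 vertices and tw(G) ≥ 4. Combining the bounds, tw(G) = 4.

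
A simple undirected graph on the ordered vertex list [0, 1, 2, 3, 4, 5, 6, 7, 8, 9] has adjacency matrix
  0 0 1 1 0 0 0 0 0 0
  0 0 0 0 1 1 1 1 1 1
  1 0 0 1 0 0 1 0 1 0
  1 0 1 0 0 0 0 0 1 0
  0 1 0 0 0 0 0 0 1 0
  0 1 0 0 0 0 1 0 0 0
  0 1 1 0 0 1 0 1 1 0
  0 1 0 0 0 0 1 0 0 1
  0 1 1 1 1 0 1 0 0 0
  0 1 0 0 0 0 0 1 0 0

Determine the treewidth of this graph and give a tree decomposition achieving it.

The largest bag has 3 vertices, giving width 2; this decomposition certifies tw(G) ≤ 2. Conversely, {0, 2, 3} is a clique of size 3, and the vertices of any clique must share a bag in every tree decomposition; so some bag has ≥ 3 vertices and tw(G) ≥ 2. Therefore the treewidth is 2.

Treewidth 2.
One such decomposition:
Bags: B1 = {1, 6, 8}  B2 = {1, 4, 8}  B3 = {2, 6, 8}  B4 = {2, 3, 8}  B5 = {1, 6, 7}  B6 = {1, 5, 6}  B7 = {1, 7, 9}  B8 = {0, 2, 3}
Tree: B1–B2, B1–B3, B3–B4, B1–B5, B1–B6, B5–B7, B4–B8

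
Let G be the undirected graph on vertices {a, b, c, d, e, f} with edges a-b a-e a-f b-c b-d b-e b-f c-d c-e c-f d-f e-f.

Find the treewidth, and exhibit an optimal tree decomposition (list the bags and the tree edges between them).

Treewidth 3.
One optimal decomposition is:
Bags: B1 = {b, c, d, f}  B2 = {b, c, e, f}  B3 = {a, b, e, f}
Tree: B1–B2, B2–B3

Every bag has size at most 4, so the width is 4 − 1 = 3 and tw(G) ≤ 3. For the lower bound, the 4 vertices {b, c, d, f} are pairwise adjacent, and any tree decomposition puts a clique entirely inside one bag — forcing width ≥ 3. Therefore the treewidth is 3.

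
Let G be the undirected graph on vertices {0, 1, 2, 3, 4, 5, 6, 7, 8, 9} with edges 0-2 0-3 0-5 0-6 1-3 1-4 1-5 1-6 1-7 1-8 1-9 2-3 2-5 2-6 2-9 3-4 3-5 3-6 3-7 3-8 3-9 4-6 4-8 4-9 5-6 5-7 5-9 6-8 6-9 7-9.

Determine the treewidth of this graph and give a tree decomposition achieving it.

Treewidth 4.
One such decomposition:
Bags: B1 = {1, 3, 5, 6, 9}  B2 = {1, 3, 5, 7, 9}  B3 = {1, 3, 4, 6, 9}  B4 = {1, 3, 4, 6, 8}  B5 = {2, 3, 5, 6, 9}  B6 = {0, 2, 3, 5, 6}
Tree: B1–B2, B1–B3, B3–B4, B1–B5, B5–B6

The largest bag has 5 vertices, giving width 4; this decomposition certifies tw(G) ≤ 4. Conversely, {0, 2, 3, 5, 6} is a clique of size 5, and the vertices of any clique must share a bag in every tree decomposition; so some bag has ≥ 5 vertices and tw(G) ≥ 4. Hence tw(G) = 4 exactly.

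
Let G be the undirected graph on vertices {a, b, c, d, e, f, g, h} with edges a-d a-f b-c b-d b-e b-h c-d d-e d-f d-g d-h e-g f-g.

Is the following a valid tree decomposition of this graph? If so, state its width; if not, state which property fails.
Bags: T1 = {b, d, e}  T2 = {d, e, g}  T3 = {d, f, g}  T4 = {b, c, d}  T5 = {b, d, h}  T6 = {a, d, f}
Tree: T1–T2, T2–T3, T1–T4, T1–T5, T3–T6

Yes; width 2.

Vertex coverage: the bags together contain {a, b, c, d, e, f, g, h}, the full vertex set. Edge coverage: each edge of G has both endpoints in at least one bag. Running intersection: for every vertex, the bags containing it form a connected subtree. All three properties hold, so this is a valid tree decomposition of width max|bag| − 1 = 2, and hence tw(G) ≤ 2.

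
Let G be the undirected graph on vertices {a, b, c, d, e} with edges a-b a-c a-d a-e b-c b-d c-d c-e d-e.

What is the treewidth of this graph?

A width-3 tree decomposition is:
Bags: B1 = {a, b, c, d}  B2 = {a, c, d, e}
Tree: B1–B2
The largest bag has 4 vertices, giving width 3; this decomposition certifies tw(G) ≤ 3. Conversely, {a, c, d, e} is a clique of size 4, and the vertices of any clique must share a bag in every tree decomposition; so some bag has ≥ 4 vertices and tw(G) ≥ 3. The upper and lower bounds meet at 3, so that is the treewidth.

3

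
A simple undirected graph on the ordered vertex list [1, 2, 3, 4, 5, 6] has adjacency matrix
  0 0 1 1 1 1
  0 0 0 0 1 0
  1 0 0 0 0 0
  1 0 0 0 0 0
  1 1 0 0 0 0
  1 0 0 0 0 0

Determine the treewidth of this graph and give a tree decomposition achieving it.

Every bag has size at most 2, so the width is 2 − 1 = 1 and tw(G) ≤ 1. Since G has at least one edge (e.g. 5–1), it is not an edgeless graph, so tw(G) ≥ 1. Therefore the treewidth is 1.

Treewidth 1.
One optimal decomposition is:
Bags: B1 = {1, 5}  B2 = {1, 6}  B3 = {1, 4}  B4 = {2, 5}  B5 = {1, 3}
Tree: B1–B2, B1–B3, B1–B4, B2–B5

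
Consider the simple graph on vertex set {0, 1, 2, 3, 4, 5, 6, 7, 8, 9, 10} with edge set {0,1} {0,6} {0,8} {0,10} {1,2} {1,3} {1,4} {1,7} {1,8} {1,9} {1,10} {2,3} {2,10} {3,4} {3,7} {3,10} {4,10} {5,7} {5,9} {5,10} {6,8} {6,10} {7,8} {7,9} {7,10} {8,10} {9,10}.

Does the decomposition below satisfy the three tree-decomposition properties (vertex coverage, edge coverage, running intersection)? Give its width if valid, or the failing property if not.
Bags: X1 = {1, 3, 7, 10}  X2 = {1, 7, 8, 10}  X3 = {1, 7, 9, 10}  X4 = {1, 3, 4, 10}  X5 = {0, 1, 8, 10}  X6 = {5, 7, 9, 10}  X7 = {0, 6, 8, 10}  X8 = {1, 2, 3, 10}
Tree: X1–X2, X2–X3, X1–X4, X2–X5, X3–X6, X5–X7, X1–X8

Every vertex of G appears in some bag (union = {0, 1, 2, 3, 4, 5, 6, 7, 8, 9, 10}); every edge is covered by a bag; and for each vertex v the set of bags containing v is connected in the bag tree. The decomposition is therefore valid. The largest bag has 4 vertices, so the width is 3.

Yes; width 3.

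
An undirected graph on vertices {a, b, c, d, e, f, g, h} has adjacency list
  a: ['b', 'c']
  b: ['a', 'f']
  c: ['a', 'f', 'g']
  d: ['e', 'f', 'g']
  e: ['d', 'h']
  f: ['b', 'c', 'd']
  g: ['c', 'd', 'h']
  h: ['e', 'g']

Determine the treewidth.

A width-2 tree decomposition is:
Bags: B1 = {d, e, h}  B2 = {d, g, h}  B3 = {d, f, g}  B4 = {c, f, g}  B5 = {b, c, f}  B6 = {a, b, c}
Tree: B1–B2, B2–B3, B3–B4, B4–B5, B5–B6
Each bag holds 3 vertices, so the decomposition has width 2, which upper-bounds the treewidth. Since e–h–g–d–e is a cycle in G, G is not acyclic. Forests are exactly the graphs of treewidth ≤ 1, so tw(G) ≥ 2. The upper and lower bounds meet at 2, so that is the treewidth.

2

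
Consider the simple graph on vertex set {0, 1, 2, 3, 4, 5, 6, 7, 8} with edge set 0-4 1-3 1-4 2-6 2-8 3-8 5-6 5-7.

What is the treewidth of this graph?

A width-1 tree decomposition is:
Bags: B1 = {5, 7}  B2 = {5, 6}  B3 = {2, 6}  B4 = {2, 8}  B5 = {3, 8}  B6 = {1, 3}  B7 = {1, 4}  B8 = {0, 4}
Tree: B1–B2, B2–B3, B3–B4, B4–B5, B5–B6, B6–B7, B7–B8
The largest bag has 2 vertices, giving width 1; this decomposition certifies tw(G) ≤ 1. G has an edge, so its treewidth is at least 1. Combining the bounds, tw(G) = 1.

1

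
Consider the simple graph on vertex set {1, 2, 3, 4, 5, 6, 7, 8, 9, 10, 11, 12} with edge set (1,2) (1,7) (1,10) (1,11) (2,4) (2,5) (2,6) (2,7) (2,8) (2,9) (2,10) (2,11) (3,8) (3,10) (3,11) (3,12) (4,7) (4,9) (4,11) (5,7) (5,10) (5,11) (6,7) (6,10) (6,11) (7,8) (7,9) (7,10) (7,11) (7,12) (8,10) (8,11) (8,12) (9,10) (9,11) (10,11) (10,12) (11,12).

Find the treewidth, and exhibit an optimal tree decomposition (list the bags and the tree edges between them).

Treewidth 4.
Bags: B1 = {1, 2, 7, 10, 11}  B2 = {2, 6, 7, 10, 11}  B3 = {2, 7, 8, 10, 11}  B4 = {2, 7, 9, 10, 11}  B5 = {7, 8, 10, 11, 12}  B6 = {3, 8, 10, 11, 12}  B7 = {2, 4, 7, 9, 11}  B8 = {2, 5, 7, 10, 11}
Tree: B1–B2, B1–B3, B2–B4, B3–B5, B5–B6, B4–B7, B2–B8

The largest bag has 5 vertices, giving width 4; this decomposition certifies tw(G) ≤ 4. For the lower bound, the 5 vertices {3, 8, 10, 11, 12} are pairwise adjacent, and any tree decomposition puts a clique entirely inside one bag — forcing width ≥ 4. The upper and lower bounds meet at 4, so that is the treewidth.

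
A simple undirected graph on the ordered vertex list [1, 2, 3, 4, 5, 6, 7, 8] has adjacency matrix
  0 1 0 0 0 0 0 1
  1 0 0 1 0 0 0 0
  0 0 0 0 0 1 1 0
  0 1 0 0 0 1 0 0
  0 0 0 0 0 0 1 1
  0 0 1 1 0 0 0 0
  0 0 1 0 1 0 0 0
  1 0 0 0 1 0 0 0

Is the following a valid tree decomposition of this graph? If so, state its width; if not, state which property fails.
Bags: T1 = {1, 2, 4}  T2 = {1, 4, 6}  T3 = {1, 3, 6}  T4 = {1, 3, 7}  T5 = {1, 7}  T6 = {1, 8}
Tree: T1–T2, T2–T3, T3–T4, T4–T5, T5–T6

A tree decomposition must satisfy three properties: every vertex lies in some bag; for every edge, both endpoints lie together in some bag; and for every vertex, the bags containing it form a connected subtree. Here vertex 5 appears in no bag, so the decomposition is invalid.

No — vertex 5 appears in no bag.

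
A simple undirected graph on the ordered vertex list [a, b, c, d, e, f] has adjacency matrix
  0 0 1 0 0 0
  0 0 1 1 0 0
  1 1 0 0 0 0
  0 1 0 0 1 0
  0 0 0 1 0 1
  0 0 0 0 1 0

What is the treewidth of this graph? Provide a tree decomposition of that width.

Treewidth 1.
One optimal decomposition is:
Bags: B1 = {e, f}  B2 = {d, e}  B3 = {b, d}  B4 = {b, c}  B5 = {a, c}
Tree: B1–B2, B2–B3, B3–B4, B4–B5

The largest bag has 2 vertices, giving width 1; this decomposition certifies tw(G) ≤ 1. Any graph with an edge has treewidth ≥ 1, and G has the edge f–e. Hence tw(G) = 1 exactly.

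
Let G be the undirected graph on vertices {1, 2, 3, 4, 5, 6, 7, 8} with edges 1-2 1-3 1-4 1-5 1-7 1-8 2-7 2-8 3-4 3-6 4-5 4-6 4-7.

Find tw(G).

2

A width-2 tree decomposition is:
Bags: B1 = {1, 2, 8}  B2 = {1, 2, 7}  B3 = {1, 4, 7}  B4 = {1, 4, 5}  B5 = {1, 3, 4}  B6 = {3, 4, 6}
Tree: B1–B2, B2–B3, B3–B4, B4–B5, B5–B6
Every bag has size at most 3, so the width is 3 − 1 = 2 and tw(G) ≤ 2. Conversely, {1, 2, 8} is a clique of size 3, and the vertices of any clique must share a bag in every tree decomposition; so some bag has ≥ 3 vertices and tw(G) ≥ 2. Hence tw(G) = 2 exactly.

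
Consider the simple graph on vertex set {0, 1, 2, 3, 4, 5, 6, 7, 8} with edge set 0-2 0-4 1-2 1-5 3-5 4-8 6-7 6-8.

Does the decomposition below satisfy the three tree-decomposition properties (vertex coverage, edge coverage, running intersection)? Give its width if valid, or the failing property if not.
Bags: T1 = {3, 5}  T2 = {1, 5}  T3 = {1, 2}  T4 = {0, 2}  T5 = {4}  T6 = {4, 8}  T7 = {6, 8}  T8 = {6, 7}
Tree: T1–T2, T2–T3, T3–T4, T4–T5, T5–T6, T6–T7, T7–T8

No — edge (0,4) lies in no bag.

A tree decomposition must satisfy three properties: every vertex lies in some bag; for every edge, both endpoints lie together in some bag; and for every vertex, the bags containing it form a connected subtree. Here edge (0,4) lies in no bag, so the decomposition is invalid.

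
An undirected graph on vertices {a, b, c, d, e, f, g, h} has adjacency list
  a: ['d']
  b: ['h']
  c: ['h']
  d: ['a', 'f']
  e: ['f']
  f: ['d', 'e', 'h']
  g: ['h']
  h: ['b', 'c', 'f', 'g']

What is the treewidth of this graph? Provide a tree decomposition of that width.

Each bag holds 2 vertices, so the decomposition has width 1, which upper-bounds the treewidth. Since G has at least one edge (e.g. d–f), it is not an edgeless graph, so tw(G) ≥ 1. Therefore the treewidth is 1.

Treewidth 1.
One such decomposition:
Bags: B1 = {d, f}  B2 = {a, d}  B3 = {f, h}  B4 = {c, h}  B5 = {b, h}  B6 = {g, h}  B7 = {e, f}
Tree: B1–B2, B1–B3, B3–B4, B4–B5, B4–B6, B1–B7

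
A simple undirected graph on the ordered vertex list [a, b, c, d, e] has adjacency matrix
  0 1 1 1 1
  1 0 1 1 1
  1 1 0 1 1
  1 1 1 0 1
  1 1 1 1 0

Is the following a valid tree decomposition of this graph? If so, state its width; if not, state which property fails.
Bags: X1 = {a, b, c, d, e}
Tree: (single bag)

Vertex coverage: the bags together contain {a, b, c, d, e}, the full vertex set. Edge coverage: each edge of G has both endpoints in at least one bag. Running intersection: for every vertex, the bags containing it form a connected subtree. All three properties hold, so this is a valid tree decomposition of width max|bag| − 1 = 4, and hence tw(G) ≤ 4.

Yes; width 4.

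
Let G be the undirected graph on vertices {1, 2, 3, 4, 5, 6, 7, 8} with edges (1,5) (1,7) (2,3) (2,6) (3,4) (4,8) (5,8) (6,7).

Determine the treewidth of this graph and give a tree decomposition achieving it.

Treewidth 2.
One optimal decomposition is:
Bags: B1 = {4, 5, 8}  B2 = {1, 4, 5}  B3 = {1, 4, 7}  B4 = {4, 6, 7}  B5 = {2, 4, 6}  B6 = {2, 3, 4}
Tree: B1–B2, B2–B3, B3–B4, B4–B5, B5–B6

The largest bag has 3 vertices, giving width 2; this decomposition certifies tw(G) ≤ 2. The edges 4–8–5–1–7–6–2–3–4 form a cycle, so G is not a tree and its treewidth is at least 2. Hence tw(G) = 2 exactly.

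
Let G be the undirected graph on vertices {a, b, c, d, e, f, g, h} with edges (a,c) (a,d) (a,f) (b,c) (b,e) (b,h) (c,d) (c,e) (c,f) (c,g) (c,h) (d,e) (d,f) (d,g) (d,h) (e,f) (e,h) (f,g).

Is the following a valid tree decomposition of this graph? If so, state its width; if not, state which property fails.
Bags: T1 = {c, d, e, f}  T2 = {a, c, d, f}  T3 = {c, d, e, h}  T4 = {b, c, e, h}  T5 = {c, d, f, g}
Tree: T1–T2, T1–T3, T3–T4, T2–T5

Yes; width 3.

Every vertex of G appears in some bag (union = {a, b, c, d, e, f, g, h}); every edge is covered by a bag; and for each vertex v the set of bags containing v is connected in the bag tree. The decomposition is therefore valid. The largest bag has 4 vertices, so the width is 3.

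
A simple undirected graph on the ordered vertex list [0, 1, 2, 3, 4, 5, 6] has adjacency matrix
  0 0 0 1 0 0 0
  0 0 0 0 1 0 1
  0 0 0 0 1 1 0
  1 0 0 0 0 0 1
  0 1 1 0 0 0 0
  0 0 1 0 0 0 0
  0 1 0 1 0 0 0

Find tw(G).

1

A width-1 tree decomposition is:
Bags: B1 = {2, 5}  B2 = {2, 4}  B3 = {1, 4}  B4 = {1, 6}  B5 = {3, 6}  B6 = {0, 3}
Tree: B1–B2, B2–B3, B3–B4, B4–B5, B5–B6
Every bag has size at most 2, so the width is 2 − 1 = 1 and tw(G) ≤ 1. Any graph with an edge has treewidth ≥ 1, and G has the edge 5–2. Combining the bounds, tw(G) = 1.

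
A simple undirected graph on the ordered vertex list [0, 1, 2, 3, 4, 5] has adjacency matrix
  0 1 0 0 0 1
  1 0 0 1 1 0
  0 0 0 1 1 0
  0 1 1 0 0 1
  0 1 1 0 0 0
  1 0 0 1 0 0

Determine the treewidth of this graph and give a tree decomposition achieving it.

Treewidth 2.
One such decomposition:
Bags: B1 = {0, 1, 5}  B2 = {1, 3, 5}  B3 = {1, 3, 4}  B4 = {2, 3, 4}
Tree: B1–B2, B2–B3, B3–B4

Each bag holds 3 vertices, so the decomposition has width 2, which upper-bounds the treewidth. For the lower bound, G contains the cycle 0–5–3–1–0, so G is not a forest; only forests have treewidth ≤ 1, hence tw(G) ≥ 2. Combining the bounds, tw(G) = 2.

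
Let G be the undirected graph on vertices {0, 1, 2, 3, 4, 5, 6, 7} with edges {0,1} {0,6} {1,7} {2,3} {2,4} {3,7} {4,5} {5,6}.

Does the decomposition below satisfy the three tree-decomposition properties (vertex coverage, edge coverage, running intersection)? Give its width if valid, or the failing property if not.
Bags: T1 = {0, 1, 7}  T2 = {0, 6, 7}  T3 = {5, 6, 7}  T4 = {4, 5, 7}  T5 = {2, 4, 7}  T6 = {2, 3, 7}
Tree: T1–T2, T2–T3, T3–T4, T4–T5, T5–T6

Every vertex of G appears in some bag (union = {0, 1, 2, 3, 4, 5, 6, 7}); every edge is covered by a bag; and for each vertex v the set of bags containing v is connected in the bag tree. The decomposition is therefore valid. The largest bag has 3 vertices, so the width is 2.

Yes; width 2.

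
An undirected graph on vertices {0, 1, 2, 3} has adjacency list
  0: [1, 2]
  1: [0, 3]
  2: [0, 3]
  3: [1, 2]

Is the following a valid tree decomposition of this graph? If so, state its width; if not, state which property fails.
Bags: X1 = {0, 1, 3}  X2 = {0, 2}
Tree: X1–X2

No — edge (3,2) lies in no bag.

A tree decomposition must satisfy three properties: every vertex lies in some bag; for every edge, both endpoints lie together in some bag; and for every vertex, the bags containing it form a connected subtree. Here edge (3,2) lies in no bag, so the decomposition is invalid.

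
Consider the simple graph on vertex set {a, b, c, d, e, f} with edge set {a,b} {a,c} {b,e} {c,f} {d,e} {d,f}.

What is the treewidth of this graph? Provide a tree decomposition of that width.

Treewidth 2.
Bags: B1 = {d, e, f}  B2 = {b, e, f}  B3 = {a, b, f}  B4 = {a, c, f}
Tree: B1–B2, B2–B3, B3–B4

Every bag has size at most 3, so the width is 3 − 1 = 2 and tw(G) ≤ 2. For the lower bound, G contains the cycle f–d–e–b–a–c–f, so G is not a forest; only forests have treewidth ≤ 1, hence tw(G) ≥ 2. Hence tw(G) = 2 exactly.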